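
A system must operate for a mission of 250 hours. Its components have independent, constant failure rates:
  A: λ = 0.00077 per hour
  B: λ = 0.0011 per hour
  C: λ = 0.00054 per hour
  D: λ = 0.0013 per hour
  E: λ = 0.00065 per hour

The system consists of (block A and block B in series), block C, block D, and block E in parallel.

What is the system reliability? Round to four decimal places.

0.9980

R(A) = exp(−0.00077 × 250) = 0.824894
R(B) = exp(−0.0011 × 250) = 0.759572
R(C) = exp(−0.00054 × 250) = 0.873716
R(D) = exp(−0.0013 × 250) = 0.722527
R(E) = exp(−0.00065 × 250) = 0.850016
Series (A and B): 0.824894 × 0.759572 = 0.626566
Parallel ([0.626566], C, D, and E): 1 − (1 − 0.626566)(1 − 0.873716)(1 − 0.722527)(1 − 0.850016) = 0.9980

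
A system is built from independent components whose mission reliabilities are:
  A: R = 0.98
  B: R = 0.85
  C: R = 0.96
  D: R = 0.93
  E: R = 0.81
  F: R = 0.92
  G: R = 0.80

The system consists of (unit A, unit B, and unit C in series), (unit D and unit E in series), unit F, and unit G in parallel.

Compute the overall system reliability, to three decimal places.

0.999

Series (A, B, and C): 0.98000 × 0.85000 × 0.96000 = 0.79968
Series (D and E): 0.93000 × 0.81000 = 0.75330
Parallel ([0.79968], [0.75330], F, and G): 1 − (1 − 0.79968)(1 − 0.75330)(1 − 0.92000)(1 − 0.80000) = 0.999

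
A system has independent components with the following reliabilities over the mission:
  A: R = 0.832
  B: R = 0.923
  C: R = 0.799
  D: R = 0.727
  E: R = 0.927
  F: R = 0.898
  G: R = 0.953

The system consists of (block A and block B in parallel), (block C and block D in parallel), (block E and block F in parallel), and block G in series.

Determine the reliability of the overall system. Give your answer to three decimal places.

Parallel (A and B): 1 − (1 − 0.83200)(1 − 0.92300) = 0.98706
Parallel (C and D): 1 − (1 − 0.79900)(1 − 0.72700) = 0.94513
Parallel (E and F): 1 − (1 − 0.92700)(1 − 0.89800) = 0.99255
Series ([0.98706], [0.94513], [0.99255], and G): 0.98706 × 0.94513 × 0.99255 × 0.95300 = 0.882

0.882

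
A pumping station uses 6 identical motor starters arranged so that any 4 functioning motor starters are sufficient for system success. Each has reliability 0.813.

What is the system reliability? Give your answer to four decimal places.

R = Σ_{i=4}^{6} C(6,i) p^i (1−p)^{6−i} with p = 0.813
C(6,4)·0.813^4·0.187^2 = 0.229159
C(6,5)·0.813^5·0.187^1 = 0.398516
C(6,6)·0.813^6·0.187^0 = 0.288764
Sum = 0.9164

0.9164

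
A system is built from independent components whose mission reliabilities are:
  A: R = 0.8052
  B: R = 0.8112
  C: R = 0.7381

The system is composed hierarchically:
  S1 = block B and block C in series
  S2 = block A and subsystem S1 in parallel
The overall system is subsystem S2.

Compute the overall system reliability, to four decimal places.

Series (B and C): 0.811200 × 0.738100 = 0.598747
Parallel (A and [0.598747]): 1 − (1 − 0.805200)(1 − 0.598747) = 0.9218

0.9218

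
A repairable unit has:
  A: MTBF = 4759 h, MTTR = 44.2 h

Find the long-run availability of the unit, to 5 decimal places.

0.99080

A(A) = MTBF/(MTBF+MTTR) = 4759/(4759+44.2) = 0.99080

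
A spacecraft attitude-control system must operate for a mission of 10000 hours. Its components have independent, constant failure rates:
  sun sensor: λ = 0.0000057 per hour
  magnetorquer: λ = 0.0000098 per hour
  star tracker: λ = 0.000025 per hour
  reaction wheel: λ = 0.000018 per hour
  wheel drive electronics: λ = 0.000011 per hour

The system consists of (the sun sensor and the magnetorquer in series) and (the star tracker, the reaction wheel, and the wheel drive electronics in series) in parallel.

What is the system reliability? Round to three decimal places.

R(sun sensor) = exp(−0.0000057 × 10000) = 0.94459
R(magnetorquer) = exp(−0.0000098 × 10000) = 0.90665
R(star tracker) = exp(−0.000025 × 10000) = 0.77880
R(reaction wheel) = exp(−0.000018 × 10000) = 0.83527
R(wheel drive electronics) = exp(−0.000011 × 10000) = 0.89583
Series (sun sensor and magnetorquer): 0.94459 × 0.90665 = 0.85641
Series (star tracker, reaction wheel, and wheel drive electronics): 0.77880 × 0.83527 × 0.89583 = 0.58274
Parallel ([0.85641] and [0.58274]): 1 − (1 − 0.85641)(1 − 0.58274) = 0.940

0.940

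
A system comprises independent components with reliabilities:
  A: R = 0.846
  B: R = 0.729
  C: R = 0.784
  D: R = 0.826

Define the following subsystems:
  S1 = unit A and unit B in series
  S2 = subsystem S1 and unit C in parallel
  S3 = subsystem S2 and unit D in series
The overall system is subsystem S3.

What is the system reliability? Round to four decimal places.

0.7576

Series (A and B): 0.846000 × 0.729000 = 0.616734
Parallel ([0.616734] and C): 1 − (1 − 0.616734)(1 − 0.784000) = 0.917215
Series ([0.917215] and D): 0.917215 × 0.826000 = 0.7576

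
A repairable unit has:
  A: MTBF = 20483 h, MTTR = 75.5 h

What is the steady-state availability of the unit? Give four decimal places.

A(A) = MTBF/(MTBF+MTTR) = 20483/(20483+75.5) = 0.9963

0.9963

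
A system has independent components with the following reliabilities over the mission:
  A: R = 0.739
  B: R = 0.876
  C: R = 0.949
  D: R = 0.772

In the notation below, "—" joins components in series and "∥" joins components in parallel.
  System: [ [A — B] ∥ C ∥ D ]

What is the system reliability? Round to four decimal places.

Series (A and B): 0.739000 × 0.876000 = 0.647364
Parallel ([0.647364], C, and D): 1 − (1 − 0.647364)(1 − 0.949000)(1 − 0.772000) = 0.9959

0.9959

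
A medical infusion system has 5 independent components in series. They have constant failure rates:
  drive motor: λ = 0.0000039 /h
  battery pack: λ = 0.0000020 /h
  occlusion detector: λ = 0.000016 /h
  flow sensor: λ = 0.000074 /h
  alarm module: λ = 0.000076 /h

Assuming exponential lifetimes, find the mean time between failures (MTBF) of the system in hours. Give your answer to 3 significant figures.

Series of exponential components: λ_sys = Σ λ_i
λ_sys = 0.0000039 + 0.0000020 + 0.000016 + 0.000074 + 0.000076 = 1.7190e-04 /h
MTBF = 1 / λ_sys = 5820 h

5820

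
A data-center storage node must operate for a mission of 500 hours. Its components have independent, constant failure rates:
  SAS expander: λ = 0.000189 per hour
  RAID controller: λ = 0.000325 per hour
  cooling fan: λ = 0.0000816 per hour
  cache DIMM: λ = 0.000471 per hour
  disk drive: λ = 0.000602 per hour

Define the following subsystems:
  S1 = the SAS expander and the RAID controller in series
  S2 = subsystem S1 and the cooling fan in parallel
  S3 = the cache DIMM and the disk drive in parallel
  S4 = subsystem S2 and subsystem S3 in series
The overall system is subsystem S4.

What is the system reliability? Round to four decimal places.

0.9369

R(SAS expander) = exp(−0.000189 × 500) = 0.909828
R(RAID controller) = exp(−0.000325 × 500) = 0.850016
R(cooling fan) = exp(−0.0000816 × 500) = 0.960021
R(cache DIMM) = exp(−0.000471 × 500) = 0.790176
R(disk drive) = exp(−0.000602 × 500) = 0.740078
Series (SAS expander and RAID controller): 0.909828 × 0.850016 = 0.773368
Parallel ([0.773368] and cooling fan): 1 − (1 − 0.773368)(1 − 0.960021) = 0.990939
Parallel (cache DIMM and disk drive): 1 − (1 − 0.790176)(1 − 0.740078) = 0.945462
Series ([0.990939] and [0.945462]): 0.990939 × 0.945462 = 0.9369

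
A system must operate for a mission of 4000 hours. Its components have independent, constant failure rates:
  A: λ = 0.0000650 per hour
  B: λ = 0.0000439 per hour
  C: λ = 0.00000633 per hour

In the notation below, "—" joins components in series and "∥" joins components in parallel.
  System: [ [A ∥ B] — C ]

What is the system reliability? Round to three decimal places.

R(A) = exp(−0.0000650 × 4000) = 0.77105
R(B) = exp(−0.0000439 × 4000) = 0.83895
R(C) = exp(−0.00000633 × 4000) = 0.97500
Parallel (A and B): 1 − (1 − 0.77105)(1 − 0.83895) = 0.96313
Series ([0.96313] and C): 0.96313 × 0.97500 = 0.939

0.939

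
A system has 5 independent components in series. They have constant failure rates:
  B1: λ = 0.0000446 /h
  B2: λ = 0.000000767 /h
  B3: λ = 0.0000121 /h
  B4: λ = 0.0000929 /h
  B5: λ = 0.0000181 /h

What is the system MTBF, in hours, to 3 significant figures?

5940

Series of exponential components: λ_sys = Σ λ_i
λ_sys = 0.0000446 + 0.000000767 + 0.0000121 + 0.0000929 + 0.0000181 = 1.6847e-04 /h
MTBF = 1 / λ_sys = 5940 h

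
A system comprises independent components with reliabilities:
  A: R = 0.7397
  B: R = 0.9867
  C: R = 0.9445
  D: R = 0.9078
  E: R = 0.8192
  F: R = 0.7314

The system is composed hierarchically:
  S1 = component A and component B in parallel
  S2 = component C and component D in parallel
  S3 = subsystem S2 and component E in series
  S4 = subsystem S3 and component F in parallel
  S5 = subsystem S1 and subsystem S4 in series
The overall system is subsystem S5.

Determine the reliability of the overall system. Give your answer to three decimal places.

Parallel (A and B): 1 − (1 − 0.73970)(1 − 0.98670) = 0.99654
Parallel (C and D): 1 − (1 − 0.94450)(1 − 0.90780) = 0.99488
Series ([0.99488] and E): 0.99488 × 0.81920 = 0.81501
Parallel ([0.81501] and F): 1 − (1 − 0.81501)(1 − 0.73140) = 0.95031
Series ([0.99654] and [0.95031]): 0.99654 × 0.95031 = 0.947

0.947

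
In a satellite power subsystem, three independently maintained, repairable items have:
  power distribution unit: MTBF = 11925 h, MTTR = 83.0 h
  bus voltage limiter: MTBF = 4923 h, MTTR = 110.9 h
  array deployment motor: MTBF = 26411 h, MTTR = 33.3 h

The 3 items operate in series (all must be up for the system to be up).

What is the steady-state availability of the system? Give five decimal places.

0.96999

A(power distribution unit) = MTBF/(MTBF+MTTR) = 11925/(11925+83.0) = 0.993088
A(bus voltage limiter) = MTBF/(MTBF+MTTR) = 4923/(4923+110.9) = 0.977969
A(array deployment motor) = MTBF/(MTBF+MTTR) = 26411/(26411+33.3) = 0.998741
Series availability: 0.993088 × 0.977969 × 0.998741 = 0.96999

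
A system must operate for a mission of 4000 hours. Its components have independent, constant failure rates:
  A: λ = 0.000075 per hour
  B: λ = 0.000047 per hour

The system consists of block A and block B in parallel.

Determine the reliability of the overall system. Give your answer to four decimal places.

R(A) = exp(−0.000075 × 4000) = 0.740818
R(B) = exp(−0.000047 × 4000) = 0.828615
Parallel (A and B): 1 − (1 − 0.740818)(1 − 0.828615) = 0.9556

0.9556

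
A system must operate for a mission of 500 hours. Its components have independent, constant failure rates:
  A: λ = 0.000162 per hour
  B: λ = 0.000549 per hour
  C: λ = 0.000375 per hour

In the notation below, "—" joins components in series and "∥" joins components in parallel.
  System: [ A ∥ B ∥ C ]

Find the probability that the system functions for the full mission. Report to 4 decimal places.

R(A) = exp(−0.000162 × 500) = 0.922194
R(B) = exp(−0.000549 × 500) = 0.759952
R(C) = exp(−0.000375 × 500) = 0.829029
Parallel (A, B, and C): 1 − (1 − 0.922194)(1 − 0.759952)(1 − 0.829029) = 0.9968

0.9968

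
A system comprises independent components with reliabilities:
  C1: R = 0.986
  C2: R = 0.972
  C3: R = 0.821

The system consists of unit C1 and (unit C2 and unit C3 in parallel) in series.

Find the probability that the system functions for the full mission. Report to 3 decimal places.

0.981

Parallel (C2 and C3): 1 − (1 − 0.97200)(1 − 0.82100) = 0.99499
Series (C1 and [0.99499]): 0.98600 × 0.99499 = 0.981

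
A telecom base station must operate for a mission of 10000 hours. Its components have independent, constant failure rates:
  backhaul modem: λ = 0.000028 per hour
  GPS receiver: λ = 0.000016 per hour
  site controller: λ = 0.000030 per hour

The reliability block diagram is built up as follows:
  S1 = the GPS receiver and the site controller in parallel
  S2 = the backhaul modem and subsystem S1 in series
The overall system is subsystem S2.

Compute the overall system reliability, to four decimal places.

0.7268

R(backhaul modem) = exp(−0.000028 × 10000) = 0.755784
R(GPS receiver) = exp(−0.000016 × 10000) = 0.852144
R(site controller) = exp(−0.000030 × 10000) = 0.740818
Parallel (GPS receiver and site controller): 1 − (1 − 0.852144)(1 − 0.740818) = 0.961678
Series (backhaul modem and [0.961678]): 0.755784 × 0.961678 = 0.7268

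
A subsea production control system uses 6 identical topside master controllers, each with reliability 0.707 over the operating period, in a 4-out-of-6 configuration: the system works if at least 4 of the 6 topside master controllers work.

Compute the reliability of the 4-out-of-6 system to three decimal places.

R = Σ_{i=4}^{6} C(6,i) p^i (1−p)^{6−i} with p = 0.707
C(6,4)·0.707^4·0.293^2 = 0.32174
C(6,5)·0.707^5·0.293^1 = 0.31054
C(6,6)·0.707^6·0.293^0 = 0.12489
Sum = 0.757

0.757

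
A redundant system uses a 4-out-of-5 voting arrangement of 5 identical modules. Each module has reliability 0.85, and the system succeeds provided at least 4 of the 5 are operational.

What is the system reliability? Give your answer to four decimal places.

0.8352

R = Σ_{i=4}^{5} C(5,i) p^i (1−p)^{5−i} with p = 0.85
C(5,4)·0.85^4·0.15^1 = 0.391505
C(5,5)·0.85^5·0.15^0 = 0.443705
Sum = 0.8352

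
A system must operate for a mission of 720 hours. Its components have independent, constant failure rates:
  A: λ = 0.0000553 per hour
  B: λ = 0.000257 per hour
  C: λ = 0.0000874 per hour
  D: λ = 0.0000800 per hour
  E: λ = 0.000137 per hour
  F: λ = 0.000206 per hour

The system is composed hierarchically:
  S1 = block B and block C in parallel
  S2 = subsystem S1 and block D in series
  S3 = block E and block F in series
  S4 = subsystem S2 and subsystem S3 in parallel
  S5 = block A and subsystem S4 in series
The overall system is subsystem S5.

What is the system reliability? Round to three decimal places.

0.947

R(A) = exp(−0.0000553 × 720) = 0.96097
R(B) = exp(−0.000257 × 720) = 0.83107
R(C) = exp(−0.0000874 × 720) = 0.93901
R(D) = exp(−0.0000800 × 720) = 0.94403
R(E) = exp(−0.000137 × 720) = 0.90607
R(F) = exp(−0.000206 × 720) = 0.86216
Parallel (B and C): 1 − (1 − 0.83107)(1 − 0.93901) = 0.98970
Series ([0.98970] and D): 0.98970 × 0.94403 = 0.93431
Series (E and F): 0.90607 × 0.86216 = 0.78118
Parallel ([0.93431] and [0.78118]): 1 − (1 − 0.93431)(1 − 0.78118) = 0.98563
Series (A and [0.98563]): 0.96097 × 0.98563 = 0.947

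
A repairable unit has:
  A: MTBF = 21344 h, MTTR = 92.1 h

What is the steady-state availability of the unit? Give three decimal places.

0.996

A(A) = MTBF/(MTBF+MTTR) = 21344/(21344+92.1) = 0.996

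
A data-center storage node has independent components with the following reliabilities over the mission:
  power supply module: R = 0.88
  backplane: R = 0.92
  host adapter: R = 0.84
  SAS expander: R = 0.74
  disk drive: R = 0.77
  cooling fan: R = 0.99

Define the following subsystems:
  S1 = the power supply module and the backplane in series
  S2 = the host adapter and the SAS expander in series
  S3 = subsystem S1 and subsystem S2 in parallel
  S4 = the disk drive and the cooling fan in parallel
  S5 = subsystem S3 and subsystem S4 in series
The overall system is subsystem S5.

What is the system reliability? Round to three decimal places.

Series (power supply module and backplane): 0.88000 × 0.92000 = 0.80960
Series (host adapter and SAS expander): 0.84000 × 0.74000 = 0.62160
Parallel ([0.80960] and [0.62160]): 1 − (1 − 0.80960)(1 − 0.62160) = 0.92795
Parallel (disk drive and cooling fan): 1 − (1 − 0.77000)(1 − 0.99000) = 0.99770
Series ([0.92795] and [0.99770]): 0.92795 × 0.99770 = 0.926

0.926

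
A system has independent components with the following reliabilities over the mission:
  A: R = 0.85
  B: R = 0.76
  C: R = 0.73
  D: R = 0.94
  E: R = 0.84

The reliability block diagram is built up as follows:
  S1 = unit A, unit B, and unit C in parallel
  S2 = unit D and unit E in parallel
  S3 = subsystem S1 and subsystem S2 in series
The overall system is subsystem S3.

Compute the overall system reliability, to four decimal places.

Parallel (A, B, and C): 1 − (1 − 0.850000)(1 − 0.760000)(1 − 0.730000) = 0.990280
Parallel (D and E): 1 − (1 − 0.940000)(1 − 0.840000) = 0.990400
Series ([0.990280] and [0.990400]): 0.990280 × 0.990400 = 0.9808

0.9808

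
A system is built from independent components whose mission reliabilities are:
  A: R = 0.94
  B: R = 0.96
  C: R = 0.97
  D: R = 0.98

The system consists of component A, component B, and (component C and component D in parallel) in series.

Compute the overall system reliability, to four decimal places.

0.9019

Parallel (C and D): 1 − (1 − 0.970000)(1 − 0.980000) = 0.999400
Series (A, B, and [0.999400]): 0.940000 × 0.960000 × 0.999400 = 0.9019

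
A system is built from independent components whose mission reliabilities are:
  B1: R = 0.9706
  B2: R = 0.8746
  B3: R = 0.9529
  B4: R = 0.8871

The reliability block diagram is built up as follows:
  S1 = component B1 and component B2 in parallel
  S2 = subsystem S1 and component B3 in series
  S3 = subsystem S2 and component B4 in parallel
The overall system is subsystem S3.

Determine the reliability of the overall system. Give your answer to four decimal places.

Parallel (B1 and B2): 1 − (1 − 0.970600)(1 − 0.874600) = 0.996313
Series ([0.996313] and B3): 0.996313 × 0.952900 = 0.949387
Parallel ([0.949387] and B4): 1 − (1 − 0.949387)(1 − 0.887100) = 0.9943

0.9943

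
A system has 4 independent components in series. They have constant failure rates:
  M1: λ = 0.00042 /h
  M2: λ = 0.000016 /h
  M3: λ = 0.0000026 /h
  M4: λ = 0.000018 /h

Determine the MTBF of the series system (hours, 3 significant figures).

2190

Series of exponential components: λ_sys = Σ λ_i
λ_sys = 0.00042 + 0.000016 + 0.0000026 + 0.000018 = 4.5660e-04 /h
MTBF = 1 / λ_sys = 2190 h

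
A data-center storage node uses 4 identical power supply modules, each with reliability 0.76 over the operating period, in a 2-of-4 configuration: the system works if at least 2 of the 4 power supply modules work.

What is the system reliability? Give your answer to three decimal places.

R = Σ_{i=2}^{4} C(4,i) p^i (1−p)^{4−i} with p = 0.76
C(4,2)·0.76^2·0.24^2 = 0.19962
C(4,3)·0.76^3·0.24^1 = 0.42142
C(4,4)·0.76^4·0.24^0 = 0.33362
Sum = 0.955

0.955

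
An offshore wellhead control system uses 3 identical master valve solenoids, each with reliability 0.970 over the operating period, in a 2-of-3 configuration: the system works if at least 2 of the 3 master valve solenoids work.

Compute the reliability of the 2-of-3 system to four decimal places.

R = Σ_{i=2}^{3} C(3,i) p^i (1−p)^{3−i} with p = 0.970
C(3,2)·0.970^2·0.030^1 = 0.084681
C(3,3)·0.970^3·0.030^0 = 0.912673
Sum = 0.9974

0.9974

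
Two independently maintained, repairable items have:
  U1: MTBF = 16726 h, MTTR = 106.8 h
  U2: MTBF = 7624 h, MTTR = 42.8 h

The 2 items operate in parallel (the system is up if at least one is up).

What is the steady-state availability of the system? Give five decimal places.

A(U1) = MTBF/(MTBF+MTTR) = 16726/(16726+106.8) = 0.993655
A(U2) = MTBF/(MTBF+MTTR) = 7624/(7624+42.8) = 0.994417
Parallel availability: 1 − (1 − 0.993655)(1 − 0.994417) = 0.99996

0.99996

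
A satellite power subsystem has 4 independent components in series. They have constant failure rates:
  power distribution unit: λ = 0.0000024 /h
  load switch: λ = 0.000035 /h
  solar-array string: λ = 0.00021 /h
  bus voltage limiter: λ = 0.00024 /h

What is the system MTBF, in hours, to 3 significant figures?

2050

Series of exponential components: λ_sys = Σ λ_i
λ_sys = 0.0000024 + 0.000035 + 0.00021 + 0.00024 = 4.8740e-04 /h
MTBF = 1 / λ_sys = 2050 h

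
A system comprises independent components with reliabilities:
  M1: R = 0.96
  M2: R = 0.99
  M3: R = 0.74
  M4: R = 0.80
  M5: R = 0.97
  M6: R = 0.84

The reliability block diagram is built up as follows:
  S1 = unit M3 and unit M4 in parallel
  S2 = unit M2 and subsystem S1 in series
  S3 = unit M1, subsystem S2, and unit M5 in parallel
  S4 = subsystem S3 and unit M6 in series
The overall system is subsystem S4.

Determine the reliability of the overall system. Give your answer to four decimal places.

0.8399

Parallel (M3 and M4): 1 − (1 − 0.740000)(1 − 0.800000) = 0.948000
Series (M2 and [0.948000]): 0.990000 × 0.948000 = 0.938520
Parallel (M1, [0.938520], and M5): 1 − (1 − 0.960000)(1 − 0.938520)(1 − 0.970000) = 0.999926
Series ([0.999926] and M6): 0.999926 × 0.840000 = 0.8399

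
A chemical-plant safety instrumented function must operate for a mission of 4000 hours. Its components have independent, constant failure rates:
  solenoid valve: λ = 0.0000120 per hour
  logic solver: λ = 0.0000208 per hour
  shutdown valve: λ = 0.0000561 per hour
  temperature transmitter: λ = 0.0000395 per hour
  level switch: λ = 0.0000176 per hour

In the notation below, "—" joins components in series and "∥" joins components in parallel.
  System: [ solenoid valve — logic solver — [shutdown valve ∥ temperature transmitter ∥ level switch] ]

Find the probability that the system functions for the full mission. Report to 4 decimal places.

R(solenoid valve) = exp(−0.0000120 × 4000) = 0.953134
R(logic solver) = exp(−0.0000208 × 4000) = 0.920167
R(shutdown valve) = exp(−0.0000561 × 4000) = 0.798995
R(temperature transmitter) = exp(−0.0000395 × 4000) = 0.853850
R(level switch) = exp(−0.0000176 × 4000) = 0.932021
Parallel (shutdown valve, temperature transmitter, and level switch): 1 − (1 − 0.798995)(1 − 0.853850)(1 − 0.932021) = 0.998003
Series (solenoid valve, logic solver, and [0.998003]): 0.953134 × 0.920167 × 0.998003 = 0.8753

0.8753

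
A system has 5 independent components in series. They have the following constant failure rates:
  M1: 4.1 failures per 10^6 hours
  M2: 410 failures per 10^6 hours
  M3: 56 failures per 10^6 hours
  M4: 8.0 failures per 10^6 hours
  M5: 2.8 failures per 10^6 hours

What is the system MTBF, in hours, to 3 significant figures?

Series of exponential components: λ_sys = Σ λ_i
λ_sys = 0.0000041 + 0.00041 + 0.000056 + 0.0000080 + 0.0000028 = 4.8090e-04 /h
MTBF = 1 / λ_sys = 2080 h

2080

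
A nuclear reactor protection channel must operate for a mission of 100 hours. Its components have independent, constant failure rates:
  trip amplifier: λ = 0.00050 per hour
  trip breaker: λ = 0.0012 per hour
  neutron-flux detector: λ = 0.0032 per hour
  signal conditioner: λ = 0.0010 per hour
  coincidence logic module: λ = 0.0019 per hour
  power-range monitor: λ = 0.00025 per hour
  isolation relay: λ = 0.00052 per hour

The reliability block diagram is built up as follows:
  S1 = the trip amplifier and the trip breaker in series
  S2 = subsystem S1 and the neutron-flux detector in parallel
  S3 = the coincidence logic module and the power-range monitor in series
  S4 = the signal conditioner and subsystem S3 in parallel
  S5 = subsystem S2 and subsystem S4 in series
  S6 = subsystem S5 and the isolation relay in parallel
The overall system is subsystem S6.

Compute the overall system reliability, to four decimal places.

R(trip amplifier) = exp(−0.00050 × 100) = 0.951229
R(trip breaker) = exp(−0.0012 × 100) = 0.886920
R(neutron-flux detector) = exp(−0.0032 × 100) = 0.726149
R(signal conditioner) = exp(−0.0010 × 100) = 0.904837
R(coincidence logic module) = exp(−0.0019 × 100) = 0.826959
R(power-range monitor) = exp(−0.00025 × 100) = 0.975310
R(isolation relay) = exp(−0.00052 × 100) = 0.949329
Series (trip amplifier and trip breaker): 0.951229 × 0.886920 = 0.843664
Parallel ([0.843664] and neutron-flux detector): 1 − (1 − 0.843664)(1 − 0.726149) = 0.957187
Series (coincidence logic module and power-range monitor): 0.826959 × 0.975310 = 0.806541
Parallel (signal conditioner and [0.806541]): 1 − (1 − 0.904837)(1 − 0.806541) = 0.981590
Series ([0.957187] and [0.981590]): 0.957187 × 0.981590 = 0.939565
Parallel ([0.939565] and isolation relay): 1 − (1 − 0.939565)(1 − 0.949329) = 0.9969

0.9969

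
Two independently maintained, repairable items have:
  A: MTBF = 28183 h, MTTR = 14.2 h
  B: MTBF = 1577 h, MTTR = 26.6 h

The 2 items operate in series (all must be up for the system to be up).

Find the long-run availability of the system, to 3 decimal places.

A(A) = MTBF/(MTBF+MTTR) = 28183/(28183+14.2) = 0.999496
A(B) = MTBF/(MTBF+MTTR) = 1577/(1577+26.6) = 0.983412
Series availability: 0.999496 × 0.983412 = 0.983

0.983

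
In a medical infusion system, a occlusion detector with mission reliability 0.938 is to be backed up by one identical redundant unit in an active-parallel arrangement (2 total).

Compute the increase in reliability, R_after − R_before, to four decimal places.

R_before = 0.938
R_after = 1 − (1 − 0.938)^2 = 0.9962
ΔR = 0.9962 − 0.938 = 0.0582

0.0582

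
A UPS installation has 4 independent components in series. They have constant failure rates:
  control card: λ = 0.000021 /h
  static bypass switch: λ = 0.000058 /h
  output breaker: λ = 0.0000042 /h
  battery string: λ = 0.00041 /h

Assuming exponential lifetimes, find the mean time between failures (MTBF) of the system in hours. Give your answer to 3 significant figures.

2030

Series of exponential components: λ_sys = Σ λ_i
λ_sys = 0.000021 + 0.000058 + 0.0000042 + 0.00041 = 4.9320e-04 /h
MTBF = 1 / λ_sys = 2030 h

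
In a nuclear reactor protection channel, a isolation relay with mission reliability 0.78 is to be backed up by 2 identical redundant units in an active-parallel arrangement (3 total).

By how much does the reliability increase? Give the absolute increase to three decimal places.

0.209

R_before = 0.78
R_after = 1 − (1 − 0.78)^3 = 0.989
ΔR = 0.989 − 0.78 = 0.209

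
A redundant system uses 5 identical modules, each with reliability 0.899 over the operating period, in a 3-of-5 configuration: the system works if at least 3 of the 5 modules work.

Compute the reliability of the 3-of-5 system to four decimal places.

R = Σ_{i=3}^{5} C(5,i) p^i (1−p)^{5−i} with p = 0.899
C(5,3)·0.899^3·0.101^2 = 0.074118
C(5,4)·0.899^4·0.101^1 = 0.329860
C(5,5)·0.899^5·0.101^0 = 0.587217
Sum = 0.9912

0.9912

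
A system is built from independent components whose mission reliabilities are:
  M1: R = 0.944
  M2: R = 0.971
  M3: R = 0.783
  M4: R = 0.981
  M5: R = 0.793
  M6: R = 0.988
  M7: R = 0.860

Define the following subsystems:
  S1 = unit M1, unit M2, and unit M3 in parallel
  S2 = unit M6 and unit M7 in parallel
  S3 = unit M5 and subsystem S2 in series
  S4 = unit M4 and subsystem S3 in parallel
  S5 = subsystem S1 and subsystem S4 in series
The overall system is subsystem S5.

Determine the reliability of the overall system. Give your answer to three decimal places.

0.996

Parallel (M1, M2, and M3): 1 − (1 − 0.94400)(1 − 0.97100)(1 − 0.78300) = 0.99965
Parallel (M6 and M7): 1 − (1 − 0.98800)(1 − 0.86000) = 0.99832
Series (M5 and [0.99832]): 0.79300 × 0.99832 = 0.79167
Parallel (M4 and [0.79167]): 1 − (1 − 0.98100)(1 − 0.79167) = 0.99604
Series ([0.99965] and [0.99604]): 0.99965 × 0.99604 = 0.996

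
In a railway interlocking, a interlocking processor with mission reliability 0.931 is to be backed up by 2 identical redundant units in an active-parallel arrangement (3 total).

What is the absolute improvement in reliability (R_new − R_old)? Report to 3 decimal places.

R_before = 0.931
R_after = 1 − (1 − 0.931)^3 = 1.000
ΔR = 1.000 − 0.931 = 0.069

0.069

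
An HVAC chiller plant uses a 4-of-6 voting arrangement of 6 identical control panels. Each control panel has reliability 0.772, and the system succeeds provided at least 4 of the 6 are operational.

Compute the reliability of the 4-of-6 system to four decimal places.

0.8638

R = Σ_{i=4}^{6} C(6,i) p^i (1−p)^{6−i} with p = 0.772
C(6,4)·0.772^4·0.228^2 = 0.276968
C(6,5)·0.772^5·0.228^1 = 0.375122
C(6,6)·0.772^6·0.228^0 = 0.211692
Sum = 0.8638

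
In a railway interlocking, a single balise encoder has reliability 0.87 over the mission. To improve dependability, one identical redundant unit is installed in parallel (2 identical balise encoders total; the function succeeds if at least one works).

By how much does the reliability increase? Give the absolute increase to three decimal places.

0.113

R_before = 0.87
R_after = 1 − (1 − 0.87)^2 = 0.983
ΔR = 0.983 − 0.87 = 0.113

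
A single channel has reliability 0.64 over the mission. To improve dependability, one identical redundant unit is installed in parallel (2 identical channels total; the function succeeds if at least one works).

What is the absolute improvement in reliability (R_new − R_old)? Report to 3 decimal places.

R_before = 0.64
R_after = 1 − (1 − 0.64)^2 = 0.870
ΔR = 0.870 − 0.64 = 0.230

0.230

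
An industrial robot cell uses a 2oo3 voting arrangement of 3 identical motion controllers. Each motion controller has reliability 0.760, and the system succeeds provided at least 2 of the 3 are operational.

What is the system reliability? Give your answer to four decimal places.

R = Σ_{i=2}^{3} C(3,i) p^i (1−p)^{3−i} with p = 0.760
C(3,2)·0.760^2·0.240^1 = 0.415872
C(3,3)·0.760^3·0.240^0 = 0.438976
Sum = 0.8548

0.8548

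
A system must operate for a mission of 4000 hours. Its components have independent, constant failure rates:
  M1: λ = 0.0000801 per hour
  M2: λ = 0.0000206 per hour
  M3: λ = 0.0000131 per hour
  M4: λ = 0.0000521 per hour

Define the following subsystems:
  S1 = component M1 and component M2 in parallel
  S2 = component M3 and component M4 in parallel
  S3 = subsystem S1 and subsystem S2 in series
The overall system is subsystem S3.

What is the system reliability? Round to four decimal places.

R(M1) = exp(−0.0000801 × 4000) = 0.725859
R(M2) = exp(−0.0000206 × 4000) = 0.920904
R(M3) = exp(−0.0000131 × 4000) = 0.948949
R(M4) = exp(−0.0000521 × 4000) = 0.811882
Parallel (M1 and M2): 1 − (1 − 0.725859)(1 − 0.920904) = 0.978317
Parallel (M3 and M4): 1 − (1 − 0.948949)(1 − 0.811882) = 0.990396
Series ([0.978317] and [0.990396]): 0.978317 × 0.990396 = 0.9689

0.9689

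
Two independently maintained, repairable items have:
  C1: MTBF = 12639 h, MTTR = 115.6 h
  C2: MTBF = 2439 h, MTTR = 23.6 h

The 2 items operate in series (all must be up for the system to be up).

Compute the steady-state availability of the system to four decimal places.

0.9814

A(C1) = MTBF/(MTBF+MTTR) = 12639/(12639+115.6) = 0.990937
A(C2) = MTBF/(MTBF+MTTR) = 2439/(2439+23.6) = 0.990417
Series availability: 0.990937 × 0.990417 = 0.9814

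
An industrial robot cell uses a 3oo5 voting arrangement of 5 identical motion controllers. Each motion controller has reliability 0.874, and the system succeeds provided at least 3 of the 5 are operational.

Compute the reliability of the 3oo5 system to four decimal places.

0.9836

R = Σ_{i=3}^{5} C(5,i) p^i (1−p)^{5−i} with p = 0.874
C(5,3)·0.874^3·0.126^2 = 0.105993
C(5,4)·0.874^4·0.126^1 = 0.367609
C(5,5)·0.874^5·0.126^0 = 0.509985
Sum = 0.9836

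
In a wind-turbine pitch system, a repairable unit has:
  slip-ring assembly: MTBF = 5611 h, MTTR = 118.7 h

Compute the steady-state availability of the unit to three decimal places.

0.979

A(slip-ring assembly) = MTBF/(MTBF+MTTR) = 5611/(5611+118.7) = 0.979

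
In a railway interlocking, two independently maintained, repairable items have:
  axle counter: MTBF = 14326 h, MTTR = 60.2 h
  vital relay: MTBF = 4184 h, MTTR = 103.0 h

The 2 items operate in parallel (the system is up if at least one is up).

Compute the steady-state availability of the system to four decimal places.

A(axle counter) = MTBF/(MTBF+MTTR) = 14326/(14326+60.2) = 0.995815
A(vital relay) = MTBF/(MTBF+MTTR) = 4184/(4184+103.0) = 0.975974
Parallel availability: 1 − (1 − 0.995815)(1 − 0.975974) = 0.9999

0.9999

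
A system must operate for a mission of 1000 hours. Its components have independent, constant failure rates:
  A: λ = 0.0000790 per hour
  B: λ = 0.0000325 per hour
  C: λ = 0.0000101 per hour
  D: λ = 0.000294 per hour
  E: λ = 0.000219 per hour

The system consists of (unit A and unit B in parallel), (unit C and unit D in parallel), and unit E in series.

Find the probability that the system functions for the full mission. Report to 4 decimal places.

R(A) = exp(−0.0000790 × 1000) = 0.924040
R(B) = exp(−0.0000325 × 1000) = 0.968022
R(C) = exp(−0.0000101 × 1000) = 0.989951
R(D) = exp(−0.000294 × 1000) = 0.745276
R(E) = exp(−0.000219 × 1000) = 0.803322
Parallel (A and B): 1 − (1 − 0.924040)(1 − 0.968022) = 0.997571
Parallel (C and D): 1 − (1 − 0.989951)(1 − 0.745276) = 0.997440
Series ([0.997571], [0.997440], and E): 0.997571 × 0.997440 × 0.803322 = 0.7993

0.7993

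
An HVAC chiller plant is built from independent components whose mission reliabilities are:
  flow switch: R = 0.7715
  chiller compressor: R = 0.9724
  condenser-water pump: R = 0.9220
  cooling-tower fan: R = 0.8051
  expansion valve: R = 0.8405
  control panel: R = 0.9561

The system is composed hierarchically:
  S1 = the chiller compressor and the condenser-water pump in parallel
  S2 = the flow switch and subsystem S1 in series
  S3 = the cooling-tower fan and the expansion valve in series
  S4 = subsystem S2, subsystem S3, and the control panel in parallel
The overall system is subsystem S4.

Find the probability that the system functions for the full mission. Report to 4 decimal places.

Parallel (chiller compressor and condenser-water pump): 1 − (1 − 0.972400)(1 − 0.922000) = 0.997847
Series (flow switch and [0.997847]): 0.771500 × 0.997847 = 0.769839
Series (cooling-tower fan and expansion valve): 0.805100 × 0.840500 = 0.676687
Parallel ([0.769839], [0.676687], and control panel): 1 − (1 − 0.769839)(1 − 0.676687)(1 − 0.956100) = 0.9967

0.9967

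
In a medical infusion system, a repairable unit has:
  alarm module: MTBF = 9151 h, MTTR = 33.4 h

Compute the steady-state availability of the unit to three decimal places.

A(alarm module) = MTBF/(MTBF+MTTR) = 9151/(9151+33.4) = 0.996

0.996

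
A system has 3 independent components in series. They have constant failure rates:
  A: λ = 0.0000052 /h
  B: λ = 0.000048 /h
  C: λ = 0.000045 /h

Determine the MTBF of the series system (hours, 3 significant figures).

Series of exponential components: λ_sys = Σ λ_i
λ_sys = 0.0000052 + 0.000048 + 0.000045 = 9.8200e-05 /h
MTBF = 1 / λ_sys = 10200 h

10200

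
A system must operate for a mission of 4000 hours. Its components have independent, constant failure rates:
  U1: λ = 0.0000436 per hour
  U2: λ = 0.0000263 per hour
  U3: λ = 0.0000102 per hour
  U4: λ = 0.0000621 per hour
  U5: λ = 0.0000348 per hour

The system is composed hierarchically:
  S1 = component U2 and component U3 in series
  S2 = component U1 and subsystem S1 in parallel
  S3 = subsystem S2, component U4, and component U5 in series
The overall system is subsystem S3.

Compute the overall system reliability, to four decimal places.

0.6639

R(U1) = exp(−0.0000436 × 4000) = 0.839961
R(U2) = exp(−0.0000263 × 4000) = 0.900144
R(U3) = exp(−0.0000102 × 4000) = 0.960021
R(U4) = exp(−0.0000621 × 4000) = 0.780048
R(U5) = exp(−0.0000348 × 4000) = 0.870054
Series (U2 and U3): 0.900144 × 0.960021 = 0.864157
Parallel (U1 and [0.864157]): 1 − (1 − 0.839961)(1 − 0.864157) = 0.978260
Series ([0.978260], U4, and U5): 0.978260 × 0.780048 × 0.870054 = 0.6639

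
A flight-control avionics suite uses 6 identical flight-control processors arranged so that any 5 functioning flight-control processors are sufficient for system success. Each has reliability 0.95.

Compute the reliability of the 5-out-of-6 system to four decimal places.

0.9672

R = Σ_{i=5}^{6} C(6,i) p^i (1−p)^{6−i} with p = 0.95
C(6,5)·0.95^5·0.05^1 = 0.232134
C(6,6)·0.95^6·0.05^0 = 0.735092
Sum = 0.9672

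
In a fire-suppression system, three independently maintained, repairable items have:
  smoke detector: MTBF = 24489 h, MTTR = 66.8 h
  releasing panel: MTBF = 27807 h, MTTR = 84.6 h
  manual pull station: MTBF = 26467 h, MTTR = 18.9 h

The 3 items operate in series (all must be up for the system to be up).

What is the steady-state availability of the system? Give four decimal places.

0.9935

A(smoke detector) = MTBF/(MTBF+MTTR) = 24489/(24489+66.8) = 0.997280
A(releasing panel) = MTBF/(MTBF+MTTR) = 27807/(27807+84.6) = 0.996967
A(manual pull station) = MTBF/(MTBF+MTTR) = 26467/(26467+18.9) = 0.999286
Series availability: 0.997280 × 0.996967 × 0.999286 = 0.9935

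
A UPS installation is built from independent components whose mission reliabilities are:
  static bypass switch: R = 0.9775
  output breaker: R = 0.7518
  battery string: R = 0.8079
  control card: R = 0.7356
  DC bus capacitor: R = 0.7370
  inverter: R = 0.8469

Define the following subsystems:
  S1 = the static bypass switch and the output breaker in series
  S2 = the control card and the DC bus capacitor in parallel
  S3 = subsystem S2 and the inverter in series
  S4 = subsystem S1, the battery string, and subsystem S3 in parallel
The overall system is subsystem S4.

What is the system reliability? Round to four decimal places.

Series (static bypass switch and output breaker): 0.977500 × 0.751800 = 0.734885
Parallel (control card and DC bus capacitor): 1 − (1 − 0.735600)(1 − 0.737000) = 0.930463
Series ([0.930463] and inverter): 0.930463 × 0.846900 = 0.788009
Parallel ([0.734885], battery string, and [0.788009]): 1 − (1 − 0.734885)(1 − 0.807900)(1 − 0.788009) = 0.9892

0.9892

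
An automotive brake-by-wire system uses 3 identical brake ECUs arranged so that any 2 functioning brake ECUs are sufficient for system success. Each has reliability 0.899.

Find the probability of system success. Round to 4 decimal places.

0.9715

R = Σ_{i=2}^{3} C(3,i) p^i (1−p)^{3−i} with p = 0.899
C(3,2)·0.899^2·0.101^1 = 0.244885
C(3,3)·0.899^3·0.101^0 = 0.726573
Sum = 0.9715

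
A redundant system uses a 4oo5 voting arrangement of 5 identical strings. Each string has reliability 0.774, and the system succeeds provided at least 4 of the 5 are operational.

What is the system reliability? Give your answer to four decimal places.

0.6833

R = Σ_{i=4}^{5} C(5,i) p^i (1−p)^{5−i} with p = 0.774
C(5,4)·0.774^4·0.226^1 = 0.405548
C(5,5)·0.774^5·0.226^0 = 0.277782
Sum = 0.6833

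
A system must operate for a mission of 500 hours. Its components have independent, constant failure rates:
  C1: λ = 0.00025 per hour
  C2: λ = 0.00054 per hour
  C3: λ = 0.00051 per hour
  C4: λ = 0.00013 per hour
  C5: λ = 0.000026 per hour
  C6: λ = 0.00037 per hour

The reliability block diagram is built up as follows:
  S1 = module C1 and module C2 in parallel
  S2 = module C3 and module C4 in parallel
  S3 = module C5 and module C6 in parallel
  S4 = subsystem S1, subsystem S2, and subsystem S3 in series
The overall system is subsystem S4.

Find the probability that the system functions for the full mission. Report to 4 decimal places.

R(C1) = exp(−0.00025 × 500) = 0.882497
R(C2) = exp(−0.00054 × 500) = 0.763379
R(C3) = exp(−0.00051 × 500) = 0.774916
R(C4) = exp(−0.00013 × 500) = 0.937067
R(C5) = exp(−0.000026 × 500) = 0.987084
R(C6) = exp(−0.00037 × 500) = 0.831104
Parallel (C1 and C2): 1 − (1 − 0.882497)(1 − 0.763379) = 0.972196
Parallel (C3 and C4): 1 − (1 − 0.774916)(1 − 0.937067) = 0.985835
Parallel (C5 and C6): 1 − (1 − 0.987084)(1 − 0.831104) = 0.997819
Series ([0.972196], [0.985835], and [0.997819]): 0.972196 × 0.985835 × 0.997819 = 0.9563

0.9563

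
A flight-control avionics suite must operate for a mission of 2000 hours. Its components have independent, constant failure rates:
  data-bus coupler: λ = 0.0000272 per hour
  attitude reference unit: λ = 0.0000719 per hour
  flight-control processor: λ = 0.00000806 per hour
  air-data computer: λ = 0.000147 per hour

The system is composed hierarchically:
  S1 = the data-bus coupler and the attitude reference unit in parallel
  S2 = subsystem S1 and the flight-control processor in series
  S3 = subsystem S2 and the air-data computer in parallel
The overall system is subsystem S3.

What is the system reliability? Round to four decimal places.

R(data-bus coupler) = exp(−0.0000272 × 2000) = 0.947053
R(attitude reference unit) = exp(−0.0000719 × 2000) = 0.866061
R(flight-control processor) = exp(−0.00000806 × 2000) = 0.984009
R(air-data computer) = exp(−0.000147 × 2000) = 0.745276
Parallel (data-bus coupler and attitude reference unit): 1 − (1 − 0.947053)(1 − 0.866061) = 0.992908
Series ([0.992908] and flight-control processor): 0.992908 × 0.984009 = 0.977030
Parallel ([0.977030] and air-data computer): 1 − (1 − 0.977030)(1 − 0.745276) = 0.9941

0.9941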